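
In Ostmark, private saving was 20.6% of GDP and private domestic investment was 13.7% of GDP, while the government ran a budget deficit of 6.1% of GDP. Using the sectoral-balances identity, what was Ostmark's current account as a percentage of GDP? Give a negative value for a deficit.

By the sectoral-balances identity, CA = (S_private - I) + (T - G).
Private balance = 20.6 - 13.7 = 6.9
Government balance (T - G) = -6.1
CA = 6.9 + (-6.1) = 0.8

0.8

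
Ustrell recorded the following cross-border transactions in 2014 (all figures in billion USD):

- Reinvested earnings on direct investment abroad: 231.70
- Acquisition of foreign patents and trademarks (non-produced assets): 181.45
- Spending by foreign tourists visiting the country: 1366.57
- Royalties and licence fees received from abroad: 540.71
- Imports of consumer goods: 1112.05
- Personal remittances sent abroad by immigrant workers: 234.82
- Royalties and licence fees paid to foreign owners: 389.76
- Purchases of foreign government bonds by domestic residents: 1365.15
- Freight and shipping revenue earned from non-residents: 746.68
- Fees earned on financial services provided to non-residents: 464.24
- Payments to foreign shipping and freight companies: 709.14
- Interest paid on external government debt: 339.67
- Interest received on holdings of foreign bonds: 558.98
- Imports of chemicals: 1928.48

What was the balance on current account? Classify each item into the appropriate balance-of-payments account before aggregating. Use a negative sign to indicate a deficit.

-805.04

Goods: -1928.48 - 1112.05 = -3040.53
Services: 1366.57 + 540.71 - 389.76 - 709.14 + 746.68 + 464.24 = 2019.30
Primary income: 558.98 + 231.70 - 339.67 = 451.01
Secondary income: -234.82
Current account = (-3040.53) + 2019.30 + 451.01 + (-234.82) = -805.04
(Excluded from the current account — capital account: acquisition of foreign patents and trademarks (non-produced assets) 181.45; financial account: purchases of foreign government bonds by domestic residents 1365.15.)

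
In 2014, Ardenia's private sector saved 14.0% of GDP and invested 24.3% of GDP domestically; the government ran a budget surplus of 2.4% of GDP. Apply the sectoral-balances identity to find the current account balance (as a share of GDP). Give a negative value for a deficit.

By the sectoral-balances identity, CA = (S_private - I) + (T - G).
Private balance = 14.0 - 24.3 = -10.3
Government balance (T - G) = 2.4
CA = -10.3 + 2.4 = -7.9

-7.9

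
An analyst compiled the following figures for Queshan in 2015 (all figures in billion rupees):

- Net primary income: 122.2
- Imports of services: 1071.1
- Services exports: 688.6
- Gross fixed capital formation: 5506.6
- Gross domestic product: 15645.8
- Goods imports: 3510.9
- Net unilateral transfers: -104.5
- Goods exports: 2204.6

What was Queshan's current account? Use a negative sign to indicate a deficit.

-1671.1

Goods balance = 2204.6 - 3510.9 = -1306.3
Services balance = 688.6 - 1071.1 = -382.5
Trade balance (goods + services) = -1306.3 + (-382.5) = -1688.8
Net primary income = 122.2
Net secondary income = -104.5
Current account = -1688.8 + 122.2 + (-104.5) = -1671.1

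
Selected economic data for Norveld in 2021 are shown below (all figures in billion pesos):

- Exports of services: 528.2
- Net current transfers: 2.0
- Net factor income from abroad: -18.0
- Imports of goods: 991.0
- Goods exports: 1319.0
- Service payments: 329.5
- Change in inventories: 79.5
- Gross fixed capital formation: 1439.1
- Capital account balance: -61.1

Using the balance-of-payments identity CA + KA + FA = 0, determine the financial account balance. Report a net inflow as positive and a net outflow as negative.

Goods balance = 1319.0 - 991.0 = 328.0
Services balance = 528.2 - 329.5 = 198.7
Trade balance (goods + services) = 328.0 + 198.7 = 526.7
Net primary income = -18.0
Net secondary income = 2.0
Current account = 526.7 + (-18.0) + 2.0 = 510.7
Financial account = -(510.7 + (-61.1)) = -449.6

-449.6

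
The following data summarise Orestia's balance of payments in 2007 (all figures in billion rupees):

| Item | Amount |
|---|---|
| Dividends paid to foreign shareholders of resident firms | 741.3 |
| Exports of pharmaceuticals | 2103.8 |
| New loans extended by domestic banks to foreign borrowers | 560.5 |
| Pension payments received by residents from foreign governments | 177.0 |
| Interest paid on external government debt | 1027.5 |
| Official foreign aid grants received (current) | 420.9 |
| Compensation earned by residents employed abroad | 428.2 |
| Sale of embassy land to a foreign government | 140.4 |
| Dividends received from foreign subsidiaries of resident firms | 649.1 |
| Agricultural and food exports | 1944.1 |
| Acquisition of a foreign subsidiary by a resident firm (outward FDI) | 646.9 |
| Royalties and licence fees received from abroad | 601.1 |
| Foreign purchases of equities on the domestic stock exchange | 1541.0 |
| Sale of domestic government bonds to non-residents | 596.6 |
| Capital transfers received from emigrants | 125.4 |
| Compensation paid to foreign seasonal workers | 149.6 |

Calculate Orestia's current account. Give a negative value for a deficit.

4405.8

Goods: 2103.8 + 1944.1 = 4047.9
Services: 601.1
Primary income: -1027.5 + 649.1 - 741.3 + 428.2 - 149.6 = -841.1
Secondary income: 177.0 + 420.9 = 597.9
Current account = 4047.9 + 601.1 + (-841.1) + 597.9 = 4405.8
(Excluded from the current account — financial account: new loans extended by domestic banks to foreign borrowers 560.5, acquisition of a foreign subsidiary by a resident firm (outward FDI) 646.9, foreign purchases of equities on the domestic stock exchange 1541.0, sale of domestic government bonds to non-residents 596.6; capital account: sale of embassy land to a foreign government 140.4, capital transfers received from emigrants 125.4.)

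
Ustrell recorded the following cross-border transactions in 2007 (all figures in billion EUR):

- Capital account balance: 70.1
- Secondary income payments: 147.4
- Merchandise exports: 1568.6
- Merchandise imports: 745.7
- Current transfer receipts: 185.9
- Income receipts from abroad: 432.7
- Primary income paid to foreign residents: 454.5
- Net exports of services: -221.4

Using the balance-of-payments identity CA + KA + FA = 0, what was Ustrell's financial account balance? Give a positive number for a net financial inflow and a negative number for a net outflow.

-688.3

Goods balance = 1568.6 - 745.7 = 822.9
Services balance = -221.4
Trade balance (goods + services) = 822.9 + (-221.4) = 601.5
Net primary income = 432.7 - 454.5 = -21.8
Net secondary income = 185.9 - 147.4 = 38.5
Current account = 601.5 + (-21.8) + 38.5 = 618.2
Financial account = -(618.2 + 70.1) = -688.3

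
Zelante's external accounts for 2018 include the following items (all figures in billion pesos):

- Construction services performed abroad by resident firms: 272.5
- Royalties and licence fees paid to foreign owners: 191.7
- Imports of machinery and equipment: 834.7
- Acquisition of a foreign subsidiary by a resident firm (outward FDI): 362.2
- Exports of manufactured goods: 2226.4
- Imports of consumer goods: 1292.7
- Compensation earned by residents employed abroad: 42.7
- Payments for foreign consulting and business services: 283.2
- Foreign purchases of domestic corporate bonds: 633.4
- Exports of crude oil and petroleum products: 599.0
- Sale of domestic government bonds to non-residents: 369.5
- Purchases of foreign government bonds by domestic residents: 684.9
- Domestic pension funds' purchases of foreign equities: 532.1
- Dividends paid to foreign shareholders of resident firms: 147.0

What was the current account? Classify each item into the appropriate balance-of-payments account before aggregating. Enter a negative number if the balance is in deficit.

Goods: 2226.4 - 834.7 + 599.0 - 1292.7 = 698.0
Services: -191.7 + 272.5 - 283.2 = -202.4
Primary income: 42.7 - 147.0 = -104.3
Current account = 698.0 + (-202.4) + (-104.3) = 391.3
(Excluded from the current account — financial account: acquisition of a foreign subsidiary by a resident firm (outward FDI) 362.2, foreign purchases of domestic corporate bonds 633.4, sale of domestic government bonds to non-residents 369.5, purchases of foreign government bonds by domestic residents 684.9, domestic pension funds' purchases of foreign equities 532.1.)

391.3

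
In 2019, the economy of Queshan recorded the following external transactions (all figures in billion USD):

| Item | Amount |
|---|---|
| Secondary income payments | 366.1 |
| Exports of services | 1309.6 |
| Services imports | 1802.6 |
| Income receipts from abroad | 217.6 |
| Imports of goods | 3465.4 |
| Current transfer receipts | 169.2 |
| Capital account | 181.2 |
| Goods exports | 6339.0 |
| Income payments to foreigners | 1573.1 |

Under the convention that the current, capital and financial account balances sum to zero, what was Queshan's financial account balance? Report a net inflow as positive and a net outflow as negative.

-1009.4

Goods balance = 6339.0 - 3465.4 = 2873.6
Services balance = 1309.6 - 1802.6 = -493.0
Trade balance (goods + services) = 2873.6 + (-493.0) = 2380.6
Net primary income = 217.6 - 1573.1 = -1355.5
Net secondary income = 169.2 - 366.1 = -196.9
Current account = 2380.6 + (-1355.5) + (-196.9) = 828.2
Financial account = -(828.2 + 181.2) = -1009.4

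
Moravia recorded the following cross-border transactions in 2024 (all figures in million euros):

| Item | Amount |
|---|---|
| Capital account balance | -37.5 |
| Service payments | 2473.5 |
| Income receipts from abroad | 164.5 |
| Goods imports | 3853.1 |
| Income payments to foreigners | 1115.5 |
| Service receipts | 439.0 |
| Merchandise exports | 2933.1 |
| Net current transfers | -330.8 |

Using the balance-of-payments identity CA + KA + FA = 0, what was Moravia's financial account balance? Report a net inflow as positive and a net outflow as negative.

Goods balance = 2933.1 - 3853.1 = -920.0
Services balance = 439.0 - 2473.5 = -2034.5
Trade balance (goods + services) = -920.0 + (-2034.5) = -2954.5
Net primary income = 164.5 - 1115.5 = -951.0
Net secondary income = -330.8
Current account = -2954.5 + (-951.0) + (-330.8) = -4236.3
Financial account = -(-4236.3 + (-37.5)) = 4273.8

4273.8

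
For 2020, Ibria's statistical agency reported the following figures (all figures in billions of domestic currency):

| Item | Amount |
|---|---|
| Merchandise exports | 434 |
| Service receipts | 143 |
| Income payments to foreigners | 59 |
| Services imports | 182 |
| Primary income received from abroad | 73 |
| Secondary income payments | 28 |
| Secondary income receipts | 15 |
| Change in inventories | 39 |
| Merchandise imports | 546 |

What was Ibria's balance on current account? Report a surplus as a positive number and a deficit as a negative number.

Goods balance = 434 - 546 = -112
Services balance = 143 - 182 = -39
Trade balance (goods + services) = -112 + (-39) = -151
Net primary income = 73 - 59 = 14
Net secondary income = 15 - 28 = -13
Current account = -151 + 14 + (-13) = -150

-150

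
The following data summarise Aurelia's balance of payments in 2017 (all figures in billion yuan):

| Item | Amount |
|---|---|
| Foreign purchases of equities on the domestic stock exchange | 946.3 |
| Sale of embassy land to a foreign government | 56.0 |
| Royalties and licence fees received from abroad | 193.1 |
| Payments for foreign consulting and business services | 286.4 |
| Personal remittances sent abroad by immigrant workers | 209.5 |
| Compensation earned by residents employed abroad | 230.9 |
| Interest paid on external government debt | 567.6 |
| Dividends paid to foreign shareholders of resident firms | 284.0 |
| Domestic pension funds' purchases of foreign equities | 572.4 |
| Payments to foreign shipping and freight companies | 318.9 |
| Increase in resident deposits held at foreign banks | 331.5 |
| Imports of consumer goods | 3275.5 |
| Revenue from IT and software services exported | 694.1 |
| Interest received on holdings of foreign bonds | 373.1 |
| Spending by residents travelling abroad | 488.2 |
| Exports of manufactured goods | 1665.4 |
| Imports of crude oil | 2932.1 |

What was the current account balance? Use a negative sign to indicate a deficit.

-5205.6

Goods: 1665.4 - 2932.1 - 3275.5 = -4542.2
Services: -318.9 + 193.1 - 488.2 + 694.1 - 286.4 = -206.3
Primary income: -284.0 + 230.9 + 373.1 - 567.6 = -247.6
Secondary income: -209.5
Current account = (-4542.2) + (-206.3) + (-247.6) + (-209.5) = -5205.6
(Excluded from the current account — financial account: foreign purchases of equities on the domestic stock exchange 946.3, domestic pension funds' purchases of foreign equities 572.4, increase in resident deposits held at foreign banks 331.5; capital account: sale of embassy land to a foreign government 56.0.)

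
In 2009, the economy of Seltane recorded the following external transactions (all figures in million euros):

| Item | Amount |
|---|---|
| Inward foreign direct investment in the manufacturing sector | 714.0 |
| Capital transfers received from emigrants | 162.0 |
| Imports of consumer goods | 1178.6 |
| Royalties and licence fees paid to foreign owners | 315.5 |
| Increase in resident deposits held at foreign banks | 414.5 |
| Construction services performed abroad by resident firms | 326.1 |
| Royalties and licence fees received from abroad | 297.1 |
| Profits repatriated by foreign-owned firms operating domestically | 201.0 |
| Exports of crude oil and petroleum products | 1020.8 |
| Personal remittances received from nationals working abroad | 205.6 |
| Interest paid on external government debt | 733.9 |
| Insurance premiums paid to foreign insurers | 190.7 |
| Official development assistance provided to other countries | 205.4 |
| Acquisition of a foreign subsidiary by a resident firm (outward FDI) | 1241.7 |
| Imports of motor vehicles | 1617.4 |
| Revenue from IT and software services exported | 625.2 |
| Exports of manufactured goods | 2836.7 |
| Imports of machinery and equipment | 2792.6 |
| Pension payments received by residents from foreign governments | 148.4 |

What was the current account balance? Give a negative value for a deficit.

-1775.2

Goods: -1178.6 - 1617.4 + 2836.7 + 1020.8 - 2792.6 = -1731.1
Services: -190.7 + 625.2 + 326.1 - 315.5 + 297.1 = 742.2
Primary income: -733.9 - 201.0 = -934.9
Secondary income: 148.4 + 205.6 - 205.4 = 148.6
Current account = (-1731.1) + 742.2 + (-934.9) + 148.6 = -1775.2
(Excluded from the current account — financial account: inward foreign direct investment in the manufacturing sector 714.0, increase in resident deposits held at foreign banks 414.5, acquisition of a foreign subsidiary by a resident firm (outward FDI) 1241.7; capital account: capital transfers received from emigrants 162.0.)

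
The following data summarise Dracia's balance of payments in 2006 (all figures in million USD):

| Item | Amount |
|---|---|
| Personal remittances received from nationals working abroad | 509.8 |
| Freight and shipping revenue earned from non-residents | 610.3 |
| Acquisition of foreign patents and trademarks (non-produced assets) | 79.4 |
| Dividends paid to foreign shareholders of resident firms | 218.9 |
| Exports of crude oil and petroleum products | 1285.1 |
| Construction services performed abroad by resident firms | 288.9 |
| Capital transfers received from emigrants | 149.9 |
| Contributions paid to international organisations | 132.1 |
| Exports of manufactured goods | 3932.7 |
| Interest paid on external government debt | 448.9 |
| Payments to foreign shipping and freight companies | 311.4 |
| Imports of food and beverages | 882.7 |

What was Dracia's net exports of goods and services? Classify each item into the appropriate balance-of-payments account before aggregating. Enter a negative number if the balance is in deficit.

4922.9

Goods: -882.7 + 1285.1 + 3932.7 = 4335.1
Services: 610.3 - 311.4 + 288.9 = 587.8
Trade balance = 4335.1 + 587.8 = 4922.9
(Excluded from the trade balance — secondary income: personal remittances received from nationals working abroad 509.8, contributions paid to international organisations 132.1; capital account: acquisition of foreign patents and trademarks (non-produced assets) 79.4, capital transfers received from emigrants 149.9; primary income: dividends paid to foreign shareholders of resident firms 218.9, interest paid on external government debt 448.9.)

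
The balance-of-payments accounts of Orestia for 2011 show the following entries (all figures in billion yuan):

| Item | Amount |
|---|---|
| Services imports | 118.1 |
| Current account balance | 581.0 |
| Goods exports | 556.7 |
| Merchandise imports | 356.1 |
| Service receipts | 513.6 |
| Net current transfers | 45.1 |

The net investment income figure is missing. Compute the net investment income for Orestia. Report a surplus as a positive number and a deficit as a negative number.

Current account = goods balance + services balance + net primary income + net secondary income
Sum of the known components = 641.2
Net investment income = CA - (known components) = 581.0 - 641.2 = -60.2

-60.2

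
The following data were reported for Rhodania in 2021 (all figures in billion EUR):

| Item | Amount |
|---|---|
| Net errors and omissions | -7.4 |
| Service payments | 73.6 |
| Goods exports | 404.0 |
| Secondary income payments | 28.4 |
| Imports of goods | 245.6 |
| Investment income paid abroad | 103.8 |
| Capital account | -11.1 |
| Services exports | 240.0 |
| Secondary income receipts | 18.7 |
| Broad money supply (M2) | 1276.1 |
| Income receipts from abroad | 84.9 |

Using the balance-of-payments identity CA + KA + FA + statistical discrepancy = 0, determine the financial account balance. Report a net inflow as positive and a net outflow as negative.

-277.7

Goods balance = 404.0 - 245.6 = 158.4
Services balance = 240.0 - 73.6 = 166.4
Trade balance (goods + services) = 158.4 + 166.4 = 324.8
Net primary income = 84.9 - 103.8 = -18.9
Net secondary income = 18.7 - 28.4 = -9.7
Current account = 324.8 + (-18.9) + (-9.7) = 296.2
Financial account = -(296.2 + (-11.1) + (-7.4)) = -277.7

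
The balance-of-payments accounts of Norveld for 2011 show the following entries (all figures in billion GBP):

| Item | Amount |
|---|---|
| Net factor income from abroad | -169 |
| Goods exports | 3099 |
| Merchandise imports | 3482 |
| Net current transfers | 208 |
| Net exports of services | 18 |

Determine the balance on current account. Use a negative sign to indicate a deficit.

Goods balance = 3099 - 3482 = -383
Services balance = 18
Trade balance (goods + services) = -383 + 18 = -365
Net primary income = -169
Net secondary income = 208
Current account = -365 + (-169) + 208 = -326

-326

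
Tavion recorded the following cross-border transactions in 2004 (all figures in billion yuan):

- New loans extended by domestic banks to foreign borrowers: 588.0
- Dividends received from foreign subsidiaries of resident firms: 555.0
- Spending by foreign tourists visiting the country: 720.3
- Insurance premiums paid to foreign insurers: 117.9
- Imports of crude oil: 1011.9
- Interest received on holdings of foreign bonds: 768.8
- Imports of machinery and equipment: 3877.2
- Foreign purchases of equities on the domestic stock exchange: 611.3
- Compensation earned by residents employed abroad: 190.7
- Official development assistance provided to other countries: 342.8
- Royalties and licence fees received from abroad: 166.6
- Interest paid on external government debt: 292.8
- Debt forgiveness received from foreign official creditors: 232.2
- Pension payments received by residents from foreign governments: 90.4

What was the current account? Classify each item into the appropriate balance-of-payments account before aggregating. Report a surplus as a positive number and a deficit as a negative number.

Goods: -3877.2 - 1011.9 = -4889.1
Services: 720.3 - 117.9 + 166.6 = 769.0
Primary income: 190.7 - 292.8 + 555.0 + 768.8 = 1221.7
Secondary income: 90.4 - 342.8 = -252.4
Current account = (-4889.1) + 769.0 + 1221.7 + (-252.4) = -3150.8
(Excluded from the current account — financial account: new loans extended by domestic banks to foreign borrowers 588.0, foreign purchases of equities on the domestic stock exchange 611.3; capital account: debt forgiveness received from foreign official creditors 232.2.)

-3150.8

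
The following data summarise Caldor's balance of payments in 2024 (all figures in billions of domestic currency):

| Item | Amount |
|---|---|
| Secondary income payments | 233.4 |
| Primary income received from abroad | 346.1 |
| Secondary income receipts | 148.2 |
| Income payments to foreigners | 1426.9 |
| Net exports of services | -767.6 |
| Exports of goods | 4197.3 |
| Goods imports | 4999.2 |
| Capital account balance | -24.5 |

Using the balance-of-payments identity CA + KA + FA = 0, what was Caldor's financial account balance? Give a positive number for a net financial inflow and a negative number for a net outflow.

Goods balance = 4197.3 - 4999.2 = -801.9
Services balance = -767.6
Trade balance (goods + services) = -801.9 + (-767.6) = -1569.5
Net primary income = 346.1 - 1426.9 = -1080.8
Net secondary income = 148.2 - 233.4 = -85.2
Current account = -1569.5 + (-1080.8) + (-85.2) = -2735.5
Financial account = -(-2735.5 + (-24.5)) = 2760.0

2760.0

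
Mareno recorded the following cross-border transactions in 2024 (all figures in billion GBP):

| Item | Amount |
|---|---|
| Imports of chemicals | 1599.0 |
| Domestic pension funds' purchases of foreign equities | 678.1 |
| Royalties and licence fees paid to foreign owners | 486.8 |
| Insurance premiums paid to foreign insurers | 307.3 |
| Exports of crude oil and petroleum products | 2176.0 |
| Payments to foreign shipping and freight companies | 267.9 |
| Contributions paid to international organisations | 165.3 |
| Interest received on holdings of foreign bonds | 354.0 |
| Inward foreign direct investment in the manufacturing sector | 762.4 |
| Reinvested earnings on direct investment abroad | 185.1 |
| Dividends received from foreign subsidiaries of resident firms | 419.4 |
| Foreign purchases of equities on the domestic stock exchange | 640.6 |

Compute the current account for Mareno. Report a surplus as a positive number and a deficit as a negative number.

308.2

Goods: 2176.0 - 1599.0 = 577.0
Services: -486.8 - 267.9 - 307.3 = -1062.0
Primary income: 354.0 + 419.4 + 185.1 = 958.5
Secondary income: -165.3
Current account = 577.0 + (-1062.0) + 958.5 + (-165.3) = 308.2
(Excluded from the current account — financial account: domestic pension funds' purchases of foreign equities 678.1, inward foreign direct investment in the manufacturing sector 762.4, foreign purchases of equities on the domestic stock exchange 640.6.)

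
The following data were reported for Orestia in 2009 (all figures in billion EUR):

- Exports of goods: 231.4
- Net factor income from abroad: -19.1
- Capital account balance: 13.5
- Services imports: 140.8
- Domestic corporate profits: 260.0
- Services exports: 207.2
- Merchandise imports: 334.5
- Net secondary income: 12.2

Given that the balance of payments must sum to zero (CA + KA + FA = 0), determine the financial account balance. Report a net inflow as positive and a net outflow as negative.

Goods balance = 231.4 - 334.5 = -103.1
Services balance = 207.2 - 140.8 = 66.4
Trade balance (goods + services) = -103.1 + 66.4 = -36.7
Net primary income = -19.1
Net secondary income = 12.2
Current account = -36.7 + (-19.1) + 12.2 = -43.6
Financial account = -(-43.6 + 13.5) = 30.1

30.1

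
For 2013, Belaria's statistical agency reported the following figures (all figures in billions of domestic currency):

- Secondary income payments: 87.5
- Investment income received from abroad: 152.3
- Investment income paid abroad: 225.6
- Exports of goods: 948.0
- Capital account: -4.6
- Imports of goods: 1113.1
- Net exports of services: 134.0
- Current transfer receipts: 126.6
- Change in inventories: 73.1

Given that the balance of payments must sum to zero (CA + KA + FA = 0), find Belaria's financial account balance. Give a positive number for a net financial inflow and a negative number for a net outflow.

Goods balance = 948.0 - 1113.1 = -165.1
Services balance = 134.0
Trade balance (goods + services) = -165.1 + 134.0 = -31.1
Net primary income = 152.3 - 225.6 = -73.3
Net secondary income = 126.6 - 87.5 = 39.1
Current account = -31.1 + (-73.3) + 39.1 = -65.3
Financial account = -(-65.3 + (-4.6)) = 69.9

69.9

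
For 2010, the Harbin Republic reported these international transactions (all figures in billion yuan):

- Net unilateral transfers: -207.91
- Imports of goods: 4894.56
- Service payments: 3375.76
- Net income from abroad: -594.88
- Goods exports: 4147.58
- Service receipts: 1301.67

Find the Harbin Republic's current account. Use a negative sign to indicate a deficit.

Goods balance = 4147.58 - 4894.56 = -746.98
Services balance = 1301.67 - 3375.76 = -2074.09
Trade balance (goods + services) = -746.98 + (-2074.09) = -2821.07
Net primary income = -594.88
Net secondary income = -207.91
Current account = -2821.07 + (-594.88) + (-207.91) = -3623.86

-3623.86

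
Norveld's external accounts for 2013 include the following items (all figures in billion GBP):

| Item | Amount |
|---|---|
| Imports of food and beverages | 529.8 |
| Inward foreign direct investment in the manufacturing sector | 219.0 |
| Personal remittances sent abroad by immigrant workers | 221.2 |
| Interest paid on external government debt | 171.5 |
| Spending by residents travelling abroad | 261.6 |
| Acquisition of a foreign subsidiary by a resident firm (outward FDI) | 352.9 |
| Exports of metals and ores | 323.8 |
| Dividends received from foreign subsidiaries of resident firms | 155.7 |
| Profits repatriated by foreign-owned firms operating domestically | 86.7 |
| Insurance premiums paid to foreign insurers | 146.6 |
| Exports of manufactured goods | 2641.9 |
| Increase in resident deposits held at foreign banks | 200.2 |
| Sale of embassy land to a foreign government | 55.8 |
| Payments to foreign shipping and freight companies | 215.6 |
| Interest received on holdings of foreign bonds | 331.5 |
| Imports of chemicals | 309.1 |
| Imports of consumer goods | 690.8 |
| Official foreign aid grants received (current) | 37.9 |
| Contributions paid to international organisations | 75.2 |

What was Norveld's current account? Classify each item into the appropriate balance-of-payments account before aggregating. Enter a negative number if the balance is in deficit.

782.7

Goods: -309.1 - 690.8 + 323.8 - 529.8 + 2641.9 = 1436.0
Services: -261.6 - 215.6 - 146.6 = -623.8
Primary income: -171.5 + 331.5 - 86.7 + 155.7 = 229.0
Secondary income: 37.9 - 75.2 - 221.2 = -258.5
Current account = 1436.0 + (-623.8) + 229.0 + (-258.5) = 782.7
(Excluded from the current account — financial account: inward foreign direct investment in the manufacturing sector 219.0, acquisition of a foreign subsidiary by a resident firm (outward FDI) 352.9, increase in resident deposits held at foreign banks 200.2; capital account: sale of embassy land to a foreign government 55.8.)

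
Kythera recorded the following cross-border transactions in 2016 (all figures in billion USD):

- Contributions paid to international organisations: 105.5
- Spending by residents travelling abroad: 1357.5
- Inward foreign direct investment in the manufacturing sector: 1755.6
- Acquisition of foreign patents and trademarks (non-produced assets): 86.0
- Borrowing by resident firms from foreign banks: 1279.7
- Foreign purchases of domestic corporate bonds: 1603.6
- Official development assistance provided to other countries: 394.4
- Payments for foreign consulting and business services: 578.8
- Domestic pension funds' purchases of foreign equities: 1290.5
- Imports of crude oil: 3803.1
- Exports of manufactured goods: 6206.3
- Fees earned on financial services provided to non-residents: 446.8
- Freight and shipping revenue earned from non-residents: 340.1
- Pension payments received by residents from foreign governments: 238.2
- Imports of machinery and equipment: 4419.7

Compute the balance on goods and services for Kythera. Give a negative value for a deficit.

Goods: -4419.7 + 6206.3 - 3803.1 = -2016.5
Services: -578.8 - 1357.5 + 340.1 + 446.8 = -1149.4
Trade balance = -2016.5 + (-1149.4) = -3165.9
(Excluded from the trade balance — secondary income: contributions paid to international organisations 105.5, official development assistance provided to other countries 394.4, pension payments received by residents from foreign governments 238.2; financial account: inward foreign direct investment in the manufacturing sector 1755.6, borrowing by resident firms from foreign banks 1279.7, foreign purchases of domestic corporate bonds 1603.6, domestic pension funds' purchases of foreign equities 1290.5; capital account: acquisition of foreign patents and trademarks (non-produced assets) 86.0.)

-3165.9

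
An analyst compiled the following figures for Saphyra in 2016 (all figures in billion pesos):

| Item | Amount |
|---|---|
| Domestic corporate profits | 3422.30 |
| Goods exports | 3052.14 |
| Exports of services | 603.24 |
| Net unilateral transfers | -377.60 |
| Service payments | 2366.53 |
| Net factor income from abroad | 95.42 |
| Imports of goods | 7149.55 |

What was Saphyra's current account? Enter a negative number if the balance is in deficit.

Goods balance = 3052.14 - 7149.55 = -4097.41
Services balance = 603.24 - 2366.53 = -1763.29
Trade balance (goods + services) = -4097.41 + (-1763.29) = -5860.70
Net primary income = 95.42
Net secondary income = -377.60
Current account = -5860.70 + 95.42 + (-377.60) = -6142.88

-6142.88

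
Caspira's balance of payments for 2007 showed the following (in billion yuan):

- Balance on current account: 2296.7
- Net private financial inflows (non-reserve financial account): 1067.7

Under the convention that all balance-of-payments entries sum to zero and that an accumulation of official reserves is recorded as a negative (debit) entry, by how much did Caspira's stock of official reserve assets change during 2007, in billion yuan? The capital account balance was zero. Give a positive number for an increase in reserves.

3364.4

Official reserve transactions balance = -(2296.7 + 1067.7) = -3364.4
An accumulation of reserves is recorded as a debit (negative entry), so the change in the stock of reserves is the negative of that balance.
Change in official reserves = -(-3364.4) = 3364.4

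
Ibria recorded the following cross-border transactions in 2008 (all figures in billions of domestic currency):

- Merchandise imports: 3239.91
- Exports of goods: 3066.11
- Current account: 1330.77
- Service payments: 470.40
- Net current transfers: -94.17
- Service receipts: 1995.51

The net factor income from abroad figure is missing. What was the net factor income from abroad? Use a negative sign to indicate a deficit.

73.63

Current account = goods balance + services balance + net primary income + net secondary income
Sum of the known components = 1257.14
Net factor income from abroad = CA - (known components) = 1330.77 - 1257.14 = 73.63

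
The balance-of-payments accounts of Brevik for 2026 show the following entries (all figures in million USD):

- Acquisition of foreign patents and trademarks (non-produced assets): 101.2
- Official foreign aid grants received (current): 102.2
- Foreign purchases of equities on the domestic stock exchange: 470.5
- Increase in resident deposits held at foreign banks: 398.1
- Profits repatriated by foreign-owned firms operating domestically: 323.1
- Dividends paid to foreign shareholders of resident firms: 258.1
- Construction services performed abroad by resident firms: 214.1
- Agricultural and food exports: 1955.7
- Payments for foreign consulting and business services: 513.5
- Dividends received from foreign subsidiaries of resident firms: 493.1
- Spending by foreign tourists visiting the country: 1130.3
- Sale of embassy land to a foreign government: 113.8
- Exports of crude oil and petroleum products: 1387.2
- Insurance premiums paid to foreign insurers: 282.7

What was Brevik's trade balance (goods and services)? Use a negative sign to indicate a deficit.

Goods: 1955.7 + 1387.2 = 3342.9
Services: -282.7 + 214.1 - 513.5 + 1130.3 = 548.2
Trade balance = 3342.9 + 548.2 = 3891.1
(Excluded from the trade balance — capital account: acquisition of foreign patents and trademarks (non-produced assets) 101.2, sale of embassy land to a foreign government 113.8; secondary income: official foreign aid grants received (current) 102.2; financial account: foreign purchases of equities on the domestic stock exchange 470.5, increase in resident deposits held at foreign banks 398.1; primary income: profits repatriated by foreign-owned firms operating domestically 323.1, dividends paid to foreign shareholders of resident firms 258.1, dividends received from foreign subsidiaries of resident firms 493.1.)

3891.1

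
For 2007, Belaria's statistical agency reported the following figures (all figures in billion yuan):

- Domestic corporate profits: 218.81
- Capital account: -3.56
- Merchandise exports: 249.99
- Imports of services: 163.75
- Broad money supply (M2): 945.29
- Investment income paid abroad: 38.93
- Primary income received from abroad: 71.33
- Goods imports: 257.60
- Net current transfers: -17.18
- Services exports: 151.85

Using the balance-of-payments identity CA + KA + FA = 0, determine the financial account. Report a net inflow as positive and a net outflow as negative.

Goods balance = 249.99 - 257.60 = -7.61
Services balance = 151.85 - 163.75 = -11.90
Trade balance (goods + services) = -7.61 + (-11.90) = -19.51
Net primary income = 71.33 - 38.93 = 32.40
Net secondary income = -17.18
Current account = -19.51 + 32.40 + (-17.18) = -4.29
Financial account = -(-4.29 + (-3.56)) = 7.85

7.85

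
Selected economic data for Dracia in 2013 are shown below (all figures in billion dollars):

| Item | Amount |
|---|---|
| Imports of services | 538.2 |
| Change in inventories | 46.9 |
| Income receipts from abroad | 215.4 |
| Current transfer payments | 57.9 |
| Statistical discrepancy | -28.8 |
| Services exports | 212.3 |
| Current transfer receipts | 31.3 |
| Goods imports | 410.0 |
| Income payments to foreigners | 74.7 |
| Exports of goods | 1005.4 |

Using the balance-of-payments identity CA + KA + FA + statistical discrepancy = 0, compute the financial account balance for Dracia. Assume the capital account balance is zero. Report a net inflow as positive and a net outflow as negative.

Goods balance = 1005.4 - 410.0 = 595.4
Services balance = 212.3 - 538.2 = -325.9
Trade balance (goods + services) = 595.4 + (-325.9) = 269.5
Net primary income = 215.4 - 74.7 = 140.7
Net secondary income = 31.3 - 57.9 = -26.6
Current account = 269.5 + 140.7 + (-26.6) = 383.6
Financial account = -(383.6 + (-28.8)) = -354.8

-354.8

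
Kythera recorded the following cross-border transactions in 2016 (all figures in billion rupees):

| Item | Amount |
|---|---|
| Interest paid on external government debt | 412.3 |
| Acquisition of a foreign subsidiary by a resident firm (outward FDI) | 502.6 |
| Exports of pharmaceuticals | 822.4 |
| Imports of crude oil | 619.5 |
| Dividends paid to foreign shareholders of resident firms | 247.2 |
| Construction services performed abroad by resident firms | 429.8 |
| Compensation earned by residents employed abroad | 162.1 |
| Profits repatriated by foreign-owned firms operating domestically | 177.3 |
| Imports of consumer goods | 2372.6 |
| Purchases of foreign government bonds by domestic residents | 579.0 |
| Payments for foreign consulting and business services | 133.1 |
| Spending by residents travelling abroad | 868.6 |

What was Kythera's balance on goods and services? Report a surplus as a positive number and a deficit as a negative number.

-2741.6

Goods: -619.5 - 2372.6 + 822.4 = -2169.7
Services: -868.6 + 429.8 - 133.1 = -571.9
Trade balance = -2169.7 + (-571.9) = -2741.6
(Excluded from the trade balance — primary income: interest paid on external government debt 412.3, dividends paid to foreign shareholders of resident firms 247.2, compensation earned by residents employed abroad 162.1, profits repatriated by foreign-owned firms operating domestically 177.3; financial account: acquisition of a foreign subsidiary by a resident firm (outward FDI) 502.6, purchases of foreign government bonds by domestic residents 579.0.)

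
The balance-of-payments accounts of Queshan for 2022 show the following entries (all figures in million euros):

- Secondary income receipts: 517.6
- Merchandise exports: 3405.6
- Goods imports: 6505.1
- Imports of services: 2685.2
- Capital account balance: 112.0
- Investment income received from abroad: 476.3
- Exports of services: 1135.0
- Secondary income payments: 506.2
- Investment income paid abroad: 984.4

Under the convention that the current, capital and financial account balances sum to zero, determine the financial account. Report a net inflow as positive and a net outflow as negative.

5034.4

Goods balance = 3405.6 - 6505.1 = -3099.5
Services balance = 1135.0 - 2685.2 = -1550.2
Trade balance (goods + services) = -3099.5 + (-1550.2) = -4649.7
Net primary income = 476.3 - 984.4 = -508.1
Net secondary income = 517.6 - 506.2 = 11.4
Current account = -4649.7 + (-508.1) + 11.4 = -5146.4
Financial account = -(-5146.4 + 112.0) = 5034.4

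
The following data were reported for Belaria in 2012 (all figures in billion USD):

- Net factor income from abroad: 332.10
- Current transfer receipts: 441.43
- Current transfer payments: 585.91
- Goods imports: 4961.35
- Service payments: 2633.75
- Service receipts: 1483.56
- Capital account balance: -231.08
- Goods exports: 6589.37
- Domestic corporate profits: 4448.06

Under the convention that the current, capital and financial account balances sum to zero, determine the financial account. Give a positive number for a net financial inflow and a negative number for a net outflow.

Goods balance = 6589.37 - 4961.35 = 1628.02
Services balance = 1483.56 - 2633.75 = -1150.19
Trade balance (goods + services) = 1628.02 + (-1150.19) = 477.83
Net primary income = 332.10
Net secondary income = 441.43 - 585.91 = -144.48
Current account = 477.83 + 332.10 + (-144.48) = 665.45
Financial account = -(665.45 + (-231.08)) = -434.37

-434.37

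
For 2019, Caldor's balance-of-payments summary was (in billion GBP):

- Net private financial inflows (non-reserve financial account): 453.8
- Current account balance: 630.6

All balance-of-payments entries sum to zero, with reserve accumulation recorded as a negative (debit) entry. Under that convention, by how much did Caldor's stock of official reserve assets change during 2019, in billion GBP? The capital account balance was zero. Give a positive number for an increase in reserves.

Official reserve transactions balance = -(630.6 + 453.8) = -1084.4
An accumulation of reserves is recorded as a debit (negative entry), so the change in the stock of reserves is the negative of that balance.
Change in official reserves = -(-1084.4) = 1084.4

1084.4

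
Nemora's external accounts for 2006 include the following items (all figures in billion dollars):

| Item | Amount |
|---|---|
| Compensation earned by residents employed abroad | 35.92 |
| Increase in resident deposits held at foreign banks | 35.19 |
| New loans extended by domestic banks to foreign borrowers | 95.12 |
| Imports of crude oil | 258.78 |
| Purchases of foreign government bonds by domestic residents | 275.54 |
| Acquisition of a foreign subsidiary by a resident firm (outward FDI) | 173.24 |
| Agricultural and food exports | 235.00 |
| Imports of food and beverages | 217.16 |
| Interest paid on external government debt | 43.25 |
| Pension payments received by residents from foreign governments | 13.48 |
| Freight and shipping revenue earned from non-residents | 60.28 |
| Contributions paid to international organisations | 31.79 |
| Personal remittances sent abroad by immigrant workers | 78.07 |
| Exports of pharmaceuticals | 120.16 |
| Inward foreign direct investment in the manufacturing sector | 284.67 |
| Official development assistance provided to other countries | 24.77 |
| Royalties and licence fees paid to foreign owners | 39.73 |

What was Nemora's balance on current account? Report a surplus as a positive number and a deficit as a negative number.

Goods: -217.16 - 258.78 + 120.16 + 235.00 = -120.78
Services: -39.73 + 60.28 = 20.55
Primary income: 35.92 - 43.25 = -7.33
Secondary income: -78.07 - 31.79 + 13.48 - 24.77 = -121.15
Current account = (-120.78) + 20.55 + (-7.33) + (-121.15) = -228.71
(Excluded from the current account — financial account: increase in resident deposits held at foreign banks 35.19, new loans extended by domestic banks to foreign borrowers 95.12, purchases of foreign government bonds by domestic residents 275.54, acquisition of a foreign subsidiary by a resident firm (outward FDI) 173.24, inward foreign direct investment in the manufacturing sector 284.67.)

-228.71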